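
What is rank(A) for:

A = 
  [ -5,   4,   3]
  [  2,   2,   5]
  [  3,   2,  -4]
rank(A) = 3

Row reduce:
R2 → R2 + (2/5)·R1
R3 → R3 + (3/5)·R1
R3 → R3 - (11/9)·R2
REF = 
  [   -5,     4,     3]
  [    0,  18/5,  31/5]
  [    0,     0, -88/9]
Pivot columns: 1, 2, 3 → 3 pivots.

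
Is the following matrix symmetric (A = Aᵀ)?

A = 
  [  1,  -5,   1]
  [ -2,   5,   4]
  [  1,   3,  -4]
No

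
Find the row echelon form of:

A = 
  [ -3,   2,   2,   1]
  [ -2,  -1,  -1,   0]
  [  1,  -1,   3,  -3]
Row operations:
R2 → R2 - (2/3)·R1
R3 → R3 + (1/3)·R1
R3 → R3 - (1/7)·R2

Resulting echelon form:
REF = 
  [   -3,     2,     2,     1]
  [    0,  -7/3,  -7/3,  -2/3]
  [    0,     0,     4, -18/7]

Rank = 3 (number of non-zero pivot rows).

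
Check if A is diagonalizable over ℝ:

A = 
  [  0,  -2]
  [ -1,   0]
Yes

tr(A) = 0, det(A) = -2
Characteristic polynomial: λ² - tr(A)λ + det(A) = λ² - 2
λ² - 2 = 0  ⇒  λ = (0 ± √((0)² - 4·(-2)))/2 = (0 ± √(8))/2
  = √2,  -√2
Eigenvalues: √2, -√2  (≈ 1.414, -1.414)
The two irrational eigenvalues are distinct (simple), so each has alg. mult. = geom. mult. = 1.
Sum of geometric multiplicities equals n, so A has n independent eigenvectors.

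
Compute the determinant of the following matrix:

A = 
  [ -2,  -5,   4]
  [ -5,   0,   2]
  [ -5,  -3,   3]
Cofactor expansion along row 1:
det(A) = (-2)·((0)(3) - (2)(-3)) - (-5)·((-5)(3) - (2)(-5)) + (4)·((-5)(-3) - (0)(-5))
  = (-2)(6) - (-5)(-5) + (4)(15)
  = 23

det(A) = 23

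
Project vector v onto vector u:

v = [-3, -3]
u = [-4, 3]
proj_u(v) = [-12/25, 9/25]

v·u = (-3)(-4) + (-3)(3) = 3
u·u = (-4)² + (3)² = 25
proj_u(v) = (v·u / u·u) × u = (3/25) × u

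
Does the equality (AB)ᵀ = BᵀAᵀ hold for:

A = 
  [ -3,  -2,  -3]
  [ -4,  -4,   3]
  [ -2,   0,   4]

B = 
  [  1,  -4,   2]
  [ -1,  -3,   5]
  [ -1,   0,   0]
Yes

(AB)ᵀ = 
  [  2,  -3,  -6]
  [ 18,  28,   8]
  [-16, -28,  -4]

BᵀAᵀ = 
  [  2,  -3,  -6]
  [ 18,  28,   8]
  [-16, -28,  -4]

Both sides are equal — this is the standard identity (AB)ᵀ = BᵀAᵀ, which holds for all A, B.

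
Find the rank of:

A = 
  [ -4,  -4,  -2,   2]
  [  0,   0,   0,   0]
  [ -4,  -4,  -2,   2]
Row reduce:
R3 → R3 - (1)·R1
REF = 
  [ -4,  -4,  -2,   2]
  [  0,   0,   0,   0]
  [  0,   0,   0,   0]
Pivot columns: 1 → 1 pivot.

rank(A) = 1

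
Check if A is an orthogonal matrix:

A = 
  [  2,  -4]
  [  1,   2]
No

AᵀA = 
  [  5,  -6]
  [ -6,  20]
≠ I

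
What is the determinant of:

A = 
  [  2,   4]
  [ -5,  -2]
For a 2×2 matrix, det = ad - bc = (2)(-2) - (4)(-5) = 16

det(A) = 16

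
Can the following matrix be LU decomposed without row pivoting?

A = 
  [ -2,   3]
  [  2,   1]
Yes.
A[1,1] = -2 ≠ 0, so Gaussian elimination proceeds without a row swap: multiplier ℓ₂₁ = (2)/(-2) = -1, and U[2,2] = 1 - (-1)(3) = 4.
L = 
  [  1,   0]
  [ -1,   1]
U = 
  [ -2,   3]
  [  0,   4]
Check row 2 of LU: [(-1)(-2), (-1)(3) + 4] = [2, 1] = row 2 of A ✓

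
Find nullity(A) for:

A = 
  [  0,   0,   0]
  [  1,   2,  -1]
nullity(A) = 2

Row reduce:
Swap R1 ↔ R2
REF = 
  [  1,   2,  -1]
  [  0,   0,   0]
Pivot columns: 1 → 1 pivot.
rank(A) = 1, so nullity(A) = 3 - 1 = 2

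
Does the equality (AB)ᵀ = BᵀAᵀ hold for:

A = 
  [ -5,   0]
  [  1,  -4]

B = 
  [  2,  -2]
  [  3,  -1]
Yes

(AB)ᵀ = 
  [-10, -10]
  [ 10,   2]

BᵀAᵀ = 
  [-10, -10]
  [ 10,   2]

Both sides are equal — this is the standard identity (AB)ᵀ = BᵀAᵀ, which holds for all A, B.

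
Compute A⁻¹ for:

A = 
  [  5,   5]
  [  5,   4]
det(A) = (5)(4) - (5)(5) = -5
For a 2×2 matrix, A⁻¹ = (1/det(A)) · [[d, -b], [-c, a]]
    = (-1/5) · [[4, -5], [-5, 5]]

A⁻¹ = 
  [-4/5,    1]
  [   1,   -1]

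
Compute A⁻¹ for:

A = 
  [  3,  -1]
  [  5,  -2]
det(A) = (3)(-2) - (-1)(5) = -1
For a 2×2 matrix, A⁻¹ = (1/det(A)) · [[d, -b], [-c, a]]
    = (-1) · [[-2, 1], [-5, 3]]

A⁻¹ = 
  [  2,  -1]
  [  5,  -3]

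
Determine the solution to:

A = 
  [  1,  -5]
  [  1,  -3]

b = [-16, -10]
x = [-1, 3]

Row reduce the augmented matrix [A|b]:
R2 → R2 - (1)·R1
REF = 
  [  1,  -5, -16]
  [  0,   2,   6]

Back-substitution:
x₂ = 6 / 2 = 3
x₁ = (-16 - (-5)(3)) / 1 = -1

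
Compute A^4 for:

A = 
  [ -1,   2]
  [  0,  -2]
A^4 = 
  [  1, -30]
  [  0,  16]

A² = A·A:
A²[1,1] = (-1)(-1) + (2)(0) = 1
A²[1,2] = (-1)(2) + (2)(-2) = -6
A²[2,1] = (0)(-1) + (-2)(0) = 0
A²[2,2] = (0)(2) + (-2)(-2) = 4
A² = 
  [  1,  -6]
  [  0,   4]

A^3 = A^2·A:
A^3[1,1] = (1)(-1) + (-6)(0) = -1
A^3[1,2] = (1)(2) + (-6)(-2) = 14
A^3[2,1] = (0)(-1) + (4)(0) = 0
A^3[2,2] = (0)(2) + (4)(-2) = -8
A^3 = 
  [ -1,  14]
  [  0,  -8]

A^4 = A^3·A:
A^4[1,1] = (-1)(-1) + (14)(0) = 1
A^4[1,2] = (-1)(2) + (14)(-2) = -30
A^4[2,1] = (0)(-1) + (-8)(0) = 0
A^4[2,2] = (0)(2) + (-8)(-2) = 16
A^4 = 
  [  1, -30]
  [  0,  16]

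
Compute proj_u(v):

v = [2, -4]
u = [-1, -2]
v·u = (2)(-1) + (-4)(-2) = 6
u·u = (-1)² + (-2)² = 5
proj_u(v) = (v·u / u·u) × u = (6/5) × u

proj_u(v) = [-6/5, -12/5]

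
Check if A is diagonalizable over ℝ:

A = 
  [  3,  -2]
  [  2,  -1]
No

tr(A) = 2, det(A) = 1
Characteristic polynomial: λ² - tr(A)λ + det(A) = λ² - 2λ + 1
λ² - 2λ + 1 = (λ - 1)²
Eigenvalues: 1, 1
λ=1: alg. mult. = 2, geom. mult. = 2 - rank(A - (1)I) = 2 - 1 = 1
Sum of geometric multiplicities = 1 < n = 2, so there aren't enough independent eigenvectors.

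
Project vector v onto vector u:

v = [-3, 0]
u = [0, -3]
v·u = (-3)(0) + (0)(-3) = 0
u·u = (0)² + (-3)² = 9
proj_u(v) = (v·u / u·u) × u = (0/9) × u = (0) × u

proj_u(v) = [0, 0]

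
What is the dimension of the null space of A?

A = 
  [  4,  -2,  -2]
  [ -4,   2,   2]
nullity(A) = 2

Row reduce:
R2 → R2 + (1)·R1
REF = 
  [  4,  -2,  -2]
  [  0,   0,   0]
Pivot columns: 1 → 1 pivot.
rank(A) = 1, so nullity(A) = 3 - 1 = 2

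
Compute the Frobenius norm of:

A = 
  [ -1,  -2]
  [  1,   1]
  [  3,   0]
||A||_F = 4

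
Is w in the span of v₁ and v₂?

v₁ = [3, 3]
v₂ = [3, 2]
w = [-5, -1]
Yes

Form the augmented matrix and row-reduce:
[v₁|v₂|w] = 
  [  3,   3,  -5]
  [  3,   2,  -1]
R2 → R2 - (1)·R1
REF = 
  [  3,   3,  -5]
  [  0,  -1,   4]

No row of the form [0 0 | nonzero], so the system is consistent. Back-substitution gives c₁ = 7/3, c₂ = -4: w = (7/3)·v₁ + (-4)·v₂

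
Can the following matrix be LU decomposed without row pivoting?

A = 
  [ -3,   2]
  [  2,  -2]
Yes.
A[1,1] = -3 ≠ 0, so Gaussian elimination proceeds without a row swap: multiplier ℓ₂₁ = (2)/(-3) = -2/3, and U[2,2] = -2 - (-2/3)(2) = -2/3.
L = 
  [   1,    0]
  [-2/3,    1]
U = 
  [  -3,    2]
  [   0, -2/3]
Check row 2 of LU: [(-2/3)(-3), (-2/3)(2) + (-2/3)] = [2, -2] = row 2 of A ✓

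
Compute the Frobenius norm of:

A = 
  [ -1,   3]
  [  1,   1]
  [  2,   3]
||A||_F = 5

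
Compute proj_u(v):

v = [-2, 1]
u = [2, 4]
proj_u(v) = [0, 0]

v·u = (-2)(2) + (1)(4) = 0
u·u = (2)² + (4)² = 20
proj_u(v) = (v·u / u·u) × u = (0/20) × u = (0) × u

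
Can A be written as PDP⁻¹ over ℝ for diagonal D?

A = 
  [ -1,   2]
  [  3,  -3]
Yes

tr(A) = -4, det(A) = -3
Characteristic polynomial: λ² - tr(A)λ + det(A) = λ² + 4λ - 3
λ² + 4λ - 3 = 0  ⇒  λ = (-4 ± √((4)² - 4·(-3)))/2 = (-4 ± √(28))/2
  = -2 + √7,  -2 - √7
Eigenvalues: -2 + √7, -2 - √7  (≈ 0.6458, -4.646)
The two irrational eigenvalues are distinct (simple), so each has alg. mult. = geom. mult. = 1.
Sum of geometric multiplicities equals n, so A has n independent eigenvectors.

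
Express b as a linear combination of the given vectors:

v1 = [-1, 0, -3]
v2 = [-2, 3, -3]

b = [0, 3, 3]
c1 = -2, c2 = 1

b = -2·v1 + 1·v2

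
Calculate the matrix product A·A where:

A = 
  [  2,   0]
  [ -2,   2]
A² = A·A:
A²[1,1] = (2)(2) + (0)(-2) = 4
A²[1,2] = (2)(0) + (0)(2) = 0
A²[2,1] = (-2)(2) + (2)(-2) = -8
A²[2,2] = (-2)(0) + (2)(2) = 4
A² = 
  [  4,   0]
  [ -8,   4]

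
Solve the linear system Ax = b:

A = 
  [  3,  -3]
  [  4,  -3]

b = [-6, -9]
x = [-3, -1]

Row reduce the augmented matrix [A|b]:
R2 → R2 - (4/3)·R1
REF = 
  [  3,  -3,  -6]
  [  0,   1,  -1]

Back-substitution:
x₂ = (-1) / 1 = -1
x₁ = (-6 - (-3)(-1)) / 3 = -3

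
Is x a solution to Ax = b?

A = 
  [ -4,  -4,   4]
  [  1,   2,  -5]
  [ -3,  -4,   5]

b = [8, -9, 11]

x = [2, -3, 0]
No

Ax = [4, -4, 6] ≠ b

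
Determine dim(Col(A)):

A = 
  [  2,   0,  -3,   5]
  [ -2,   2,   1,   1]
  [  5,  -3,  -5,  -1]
Row reduce:
R2 → R2 + (1)·R1
R3 → R3 - (5/2)·R1
R3 → R3 + (3/2)·R2
REF = 
  [   2,    0,   -3,    5]
  [   0,    2,   -2,    6]
  [   0,    0, -1/2, -9/2]
Pivot columns: 1, 2, 3 → 3 pivots.
dim(Col(A)) = number of pivot columns = 3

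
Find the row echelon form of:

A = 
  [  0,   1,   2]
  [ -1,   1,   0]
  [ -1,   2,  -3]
Row operations:
Swap R1 ↔ R2
R3 → R3 - (1)·R1
R3 → R3 - (1)·R2

Resulting echelon form:
REF = 
  [ -1,   1,   0]
  [  0,   1,   2]
  [  0,   0,  -5]

Rank = 3 (number of non-zero pivot rows).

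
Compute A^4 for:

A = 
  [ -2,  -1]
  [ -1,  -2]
A^4 = 
  [ 41,  40]
  [ 40,  41]

A² = A·A:
A²[1,1] = (-2)(-2) + (-1)(-1) = 5
A²[1,2] = (-2)(-1) + (-1)(-2) = 4
A²[2,1] = (-1)(-2) + (-2)(-1) = 4
A²[2,2] = (-1)(-1) + (-2)(-2) = 5
A² = 
  [  5,   4]
  [  4,   5]

A^3 = A^2·A:
A^3[1,1] = (5)(-2) + (4)(-1) = -14
A^3[1,2] = (5)(-1) + (4)(-2) = -13
A^3[2,1] = (4)(-2) + (5)(-1) = -13
A^3[2,2] = (4)(-1) + (5)(-2) = -14
A^3 = 
  [-14, -13]
  [-13, -14]

A^4 = A^3·A:
A^4[1,1] = (-14)(-2) + (-13)(-1) = 41
A^4[1,2] = (-14)(-1) + (-13)(-2) = 40
A^4[2,1] = (-13)(-2) + (-14)(-1) = 40
A^4[2,2] = (-13)(-1) + (-14)(-2) = 41
A^4 = 
  [ 41,  40]
  [ 40,  41]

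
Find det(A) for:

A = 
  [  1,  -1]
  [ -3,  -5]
For a 2×2 matrix, det = ad - bc = (1)(-5) - (-1)(-3) = -8

det(A) = -8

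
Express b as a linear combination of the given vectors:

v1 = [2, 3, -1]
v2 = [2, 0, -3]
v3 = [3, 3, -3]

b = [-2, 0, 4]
c1 = 2, c2 = 0, c3 = -2

b = 2·v1 + 0·v2 + -2·v3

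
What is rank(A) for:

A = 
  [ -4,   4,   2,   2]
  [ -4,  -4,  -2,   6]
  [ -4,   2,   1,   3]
rank(A) = 2

Row reduce:
R2 → R2 - (1)·R1
R3 → R3 - (1)·R1
R3 → R3 - (1/4)·R2
REF = 
  [ -4,   4,   2,   2]
  [  0,  -8,  -4,   4]
  [  0,   0,   0,   0]
Pivot columns: 1, 2 → 2 pivots.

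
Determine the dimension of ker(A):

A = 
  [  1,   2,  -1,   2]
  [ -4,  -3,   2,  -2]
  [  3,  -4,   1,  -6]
nullity(A) = 2

Row reduce:
R2 → R2 + (4)·R1
R3 → R3 - (3)·R1
R3 → R3 + (2)·R2
REF = 
  [  1,   2,  -1,   2]
  [  0,   5,  -2,   6]
  [  0,   0,   0,   0]
Pivot columns: 1, 2 → 2 pivots.
rank(A) = 2, so nullity(A) = 4 - 2 = 2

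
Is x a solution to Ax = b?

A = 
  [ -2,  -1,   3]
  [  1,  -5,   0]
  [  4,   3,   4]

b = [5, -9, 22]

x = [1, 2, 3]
Yes

Ax = [5, -9, 22] = b ✓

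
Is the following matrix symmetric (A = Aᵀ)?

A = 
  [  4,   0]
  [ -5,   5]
No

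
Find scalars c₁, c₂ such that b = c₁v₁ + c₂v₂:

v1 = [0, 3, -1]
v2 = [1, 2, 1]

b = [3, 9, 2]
c1 = 1, c2 = 3

b = 1·v1 + 3·v2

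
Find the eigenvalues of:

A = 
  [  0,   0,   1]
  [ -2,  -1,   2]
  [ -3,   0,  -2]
Characteristic polynomial: det(λI - A) = λ³ + 3λ² + 5λ + 3
Testing integer divisors of the constant term: p(-1) = 0, so (λ + 1) is a factor:
p(λ) = (λ + 1)(λ² + 2λ + 3)
λ² + 2λ + 3 = 0  ⇒  λ = (-2 ± √((2)² - 4·(3)))/2 = (-2 ± √(-8))/2
  = -1 + i√2,  -1 - i√2

λ = -1, -1 + i√2, -1 - i√2  (≈ -1, -1 + 1.414i, -1 - 1.414i)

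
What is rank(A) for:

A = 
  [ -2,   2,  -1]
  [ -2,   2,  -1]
rank(A) = 1

Row reduce:
R2 → R2 - (1)·R1
REF = 
  [ -2,   2,  -1]
  [  0,   0,   0]
Pivot columns: 1 → 1 pivot.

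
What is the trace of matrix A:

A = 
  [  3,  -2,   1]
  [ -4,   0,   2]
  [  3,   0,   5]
8

tr(A) = 3 + 0 + 5 = 8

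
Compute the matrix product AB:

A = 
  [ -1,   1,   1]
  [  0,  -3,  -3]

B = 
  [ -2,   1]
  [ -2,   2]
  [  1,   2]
AB = 
  [  1,   3]
  [  3, -12]

A is 2×3 and B is 3×2, so AB is 2×2. Each entry is (row of A)·(column of B):
AB[1,1] = (-1)(-2) + (1)(-2) + (1)(1) = 1
AB[1,2] = (-1)(1) + (1)(2) + (1)(2) = 3
AB[2,1] = (0)(-2) + (-3)(-2) + (-3)(1) = 3
AB[2,2] = (0)(1) + (-3)(2) + (-3)(2) = -12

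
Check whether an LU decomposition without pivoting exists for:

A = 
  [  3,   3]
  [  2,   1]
Yes.
A[1,1] = 3 ≠ 0, so Gaussian elimination proceeds without a row swap: multiplier ℓ₂₁ = (2)/(3) = 2/3, and U[2,2] = 1 - (2/3)(3) = -1.
L = 
  [  1,   0]
  [2/3,   1]
U = 
  [  3,   3]
  [  0,  -1]
Check row 2 of LU: [(2/3)(3), (2/3)(3) + (-1)] = [2, 1] = row 2 of A ✓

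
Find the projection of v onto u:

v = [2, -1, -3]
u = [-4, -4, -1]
v·u = (2)(-4) + (-1)(-4) + (-3)(-1) = -1
u·u = (-4)² + (-4)² + (-1)² = 33
proj_u(v) = (v·u / u·u) × u = (-1/33) × u

proj_u(v) = [4/33, 4/33, 1/33]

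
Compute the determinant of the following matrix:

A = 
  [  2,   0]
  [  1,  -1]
-2

For a 2×2 matrix, det = ad - bc = (2)(-1) - (0)(1) = -2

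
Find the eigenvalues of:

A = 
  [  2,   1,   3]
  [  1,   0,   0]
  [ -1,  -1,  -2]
Characteristic polynomial: det(λI - A) = λ³ - 2λ + 1
Testing integer divisors of the constant term: p(1) = 0, so (λ - 1) is a factor:
p(λ) = (λ - 1)(λ² + λ - 1)
λ² + λ - 1 = 0  ⇒  λ = (-1 ± √((1)² - 4·(-1)))/2 = (-1 ± √(5))/2
  = (-1 + √5)/2,  (-1 - √5)/2

λ = 1, (-1 + √5)/2, (-1 - √5)/2  (≈ 1, 0.618, -1.618)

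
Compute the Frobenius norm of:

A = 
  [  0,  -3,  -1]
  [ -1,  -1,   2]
||A||_F = 4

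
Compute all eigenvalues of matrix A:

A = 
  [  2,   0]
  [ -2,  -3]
λ = 2, -3

tr(A) = -1, det(A) = -6
Characteristic polynomial: λ² - tr(A)λ + det(A) = λ² + λ - 6
λ² + λ - 6 = (λ + 3)(λ - 2)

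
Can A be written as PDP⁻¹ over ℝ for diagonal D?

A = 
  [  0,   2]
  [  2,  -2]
Yes

tr(A) = -2, det(A) = -4
Characteristic polynomial: λ² - tr(A)λ + det(A) = λ² + 2λ - 4
λ² + 2λ - 4 = 0  ⇒  λ = (-2 ± √((2)² - 4·(-4)))/2 = (-2 ± √(20))/2
  = -1 + √5,  -1 - √5
Eigenvalues: -1 + √5, -1 - √5  (≈ 1.236, -3.236)
The two irrational eigenvalues are distinct (simple), so each has alg. mult. = geom. mult. = 1.
Sum of geometric multiplicities equals n, so A has n independent eigenvectors.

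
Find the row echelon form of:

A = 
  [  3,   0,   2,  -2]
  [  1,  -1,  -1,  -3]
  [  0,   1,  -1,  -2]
Row operations:
R2 → R2 - (1/3)·R1
R3 → R3 + (1)·R2

Resulting echelon form:
REF = 
  [    3,     0,     2,    -2]
  [    0,    -1,  -5/3,  -7/3]
  [    0,     0,  -8/3, -13/3]

Rank = 3 (number of non-zero pivot rows).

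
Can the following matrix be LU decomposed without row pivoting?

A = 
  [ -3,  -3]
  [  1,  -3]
Yes.
A[1,1] = -3 ≠ 0, so Gaussian elimination proceeds without a row swap: multiplier ℓ₂₁ = (1)/(-3) = -1/3, and U[2,2] = -3 - (-1/3)(-3) = -4.
L = 
  [   1,    0]
  [-1/3,    1]
U = 
  [ -3,  -3]
  [  0,  -4]
Check row 2 of LU: [(-1/3)(-3), (-1/3)(-3) + (-4)] = [1, -3] = row 2 of A ✓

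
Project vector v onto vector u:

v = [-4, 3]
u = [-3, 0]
v·u = (-4)(-3) + (3)(0) = 12
u·u = (-3)² + (0)² = 9
proj_u(v) = (v·u / u·u) × u = (12/9) × u = (4/3) × u

proj_u(v) = [-4, 0]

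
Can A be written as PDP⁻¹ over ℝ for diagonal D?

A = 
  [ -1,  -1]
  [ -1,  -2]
Yes

tr(A) = -3, det(A) = 1
Characteristic polynomial: λ² - tr(A)λ + det(A) = λ² + 3λ + 1
λ² + 3λ + 1 = 0  ⇒  λ = (-3 ± √((3)² - 4·(1)))/2 = (-3 ± √(5))/2
  = (-3 + √5)/2,  (-3 - √5)/2
Eigenvalues: (-3 + √5)/2, (-3 - √5)/2  (≈ -0.382, -2.618)
The two irrational eigenvalues are distinct (simple), so each has alg. mult. = geom. mult. = 1.
Sum of geometric multiplicities equals n, so A has n independent eigenvectors.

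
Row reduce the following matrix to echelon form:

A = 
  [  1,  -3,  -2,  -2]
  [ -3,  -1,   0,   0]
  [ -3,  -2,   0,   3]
Row operations:
R2 → R2 + (3)·R1
R3 → R3 + (3)·R1
R3 → R3 - (11/10)·R2

Resulting echelon form:
REF = 
  [   1,   -3,   -2,   -2]
  [   0,  -10,   -6,   -6]
  [   0,    0,  3/5, 18/5]

Rank = 3 (number of non-zero pivot rows).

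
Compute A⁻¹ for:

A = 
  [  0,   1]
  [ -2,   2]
det(A) = (0)(2) - (1)(-2) = 2
For a 2×2 matrix, A⁻¹ = (1/det(A)) · [[d, -b], [-c, a]]
    = (1/2) · [[2, -1], [2, 0]]

A⁻¹ = 
  [   1, -1/2]
  [   1,    0]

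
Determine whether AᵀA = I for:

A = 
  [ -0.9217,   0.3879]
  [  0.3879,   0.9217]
Yes

AᵀA = 
  [  1,   0]
  [  0,   1]
≈ I (equal to I up to the 4-dp rounding of the entries)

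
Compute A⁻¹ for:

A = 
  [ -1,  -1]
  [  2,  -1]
det(A) = (-1)(-1) - (-1)(2) = 3
For a 2×2 matrix, A⁻¹ = (1/det(A)) · [[d, -b], [-c, a]]
    = (1/3) · [[-1, 1], [-2, -1]]

A⁻¹ = 
  [-1/3,  1/3]
  [-2/3, -1/3]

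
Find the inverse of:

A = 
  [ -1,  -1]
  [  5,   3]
det(A) = (-1)(3) - (-1)(5) = 2
For a 2×2 matrix, A⁻¹ = (1/det(A)) · [[d, -b], [-c, a]]
    = (1/2) · [[3, 1], [-5, -1]]

A⁻¹ = 
  [ 3/2,  1/2]
  [-5/2, -1/2]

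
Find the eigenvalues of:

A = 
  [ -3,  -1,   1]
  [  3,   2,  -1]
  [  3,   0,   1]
Characteristic polynomial: det(λI - A) = λ³ - 7λ + 6
Testing integer divisors of the constant term: p(1) = 0, so (λ - 1) is a factor:
p(λ) = (λ - 1)(λ² + λ - 6)
λ² + λ - 6 = (λ + 3)(λ - 2)

λ = 1, 2, -3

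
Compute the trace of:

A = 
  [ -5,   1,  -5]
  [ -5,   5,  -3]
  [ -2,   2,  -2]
-2

tr(A) = -5 + 5 + -2 = -2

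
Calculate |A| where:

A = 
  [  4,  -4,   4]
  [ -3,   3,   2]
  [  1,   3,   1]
Cofactor expansion along row 1:
det(A) = (4)·((3)(1) - (2)(3)) - (-4)·((-3)(1) - (2)(1)) + (4)·((-3)(3) - (3)(1))
  = (4)(-3) - (-4)(-5) + (4)(-12)
  = -80

det(A) = -80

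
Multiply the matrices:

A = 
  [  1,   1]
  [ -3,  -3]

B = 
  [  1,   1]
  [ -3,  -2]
A is 2×2 and B is 2×2, so AB is 2×2. Each entry is (row of A)·(column of B):
AB[1,1] = (1)(1) + (1)(-3) = -2
AB[1,2] = (1)(1) + (1)(-2) = -1
AB[2,1] = (-3)(1) + (-3)(-3) = 6
AB[2,2] = (-3)(1) + (-3)(-2) = 3

AB = 
  [ -2,  -1]
  [  6,   3]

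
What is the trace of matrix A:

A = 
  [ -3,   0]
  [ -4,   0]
-3

tr(A) = -3 + 0 = -3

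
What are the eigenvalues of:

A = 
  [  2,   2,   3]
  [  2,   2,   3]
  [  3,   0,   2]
λ = 0, 3 + √10, 3 - √10  (≈ 0, 6.162, -0.1623)

Characteristic polynomial: det(λI - A) = λ³ - 6λ² - λ
The constant term is 0, so λ = 0 is a root: p(λ) = λ(λ² - 6λ - 1)
λ² - 6λ - 1 = 0  ⇒  λ = (6 ± √((-6)² - 4·(-1)))/2 = (6 ± √(40))/2
  = 3 + √10,  3 - √10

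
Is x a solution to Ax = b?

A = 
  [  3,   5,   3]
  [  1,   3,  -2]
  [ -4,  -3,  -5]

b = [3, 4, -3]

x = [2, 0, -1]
Yes

Ax = [3, 4, -3] = b ✓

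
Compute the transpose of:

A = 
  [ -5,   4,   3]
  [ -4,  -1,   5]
Aᵀ = 
  [ -5,  -4]
  [  4,  -1]
  [  3,   5]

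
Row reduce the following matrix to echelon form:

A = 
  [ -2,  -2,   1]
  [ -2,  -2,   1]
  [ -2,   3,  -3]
Row operations:
R2 → R2 - (1)·R1
R3 → R3 - (1)·R1
Swap R2 ↔ R3

Resulting echelon form:
REF = 
  [ -2,  -2,   1]
  [  0,   5,  -4]
  [  0,   0,   0]

Rank = 2 (number of non-zero pivot rows).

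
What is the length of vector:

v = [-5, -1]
5.099

||v||₂ = √((-5)² + (-1)²) = √26 = 5.099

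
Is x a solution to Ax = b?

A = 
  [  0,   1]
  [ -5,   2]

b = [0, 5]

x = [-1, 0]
Yes

Ax = [0, 5] = b ✓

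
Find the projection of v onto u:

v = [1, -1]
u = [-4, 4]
proj_u(v) = [1, -1]

v·u = (1)(-4) + (-1)(4) = -8
u·u = (-4)² + (4)² = 32
proj_u(v) = (v·u / u·u) × u = (-8/32) × u = (-1/4) × u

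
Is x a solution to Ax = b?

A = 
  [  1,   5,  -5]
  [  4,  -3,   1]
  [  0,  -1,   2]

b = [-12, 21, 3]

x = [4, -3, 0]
No

Ax = [-11, 25, 3] ≠ b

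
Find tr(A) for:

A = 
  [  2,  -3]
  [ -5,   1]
3

tr(A) = 2 + 1 = 3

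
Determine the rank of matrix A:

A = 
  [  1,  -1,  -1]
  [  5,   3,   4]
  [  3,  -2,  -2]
rank(A) = 3

Row reduce:
R2 → R2 - (5)·R1
R3 → R3 - (3)·R1
R3 → R3 - (1/8)·R2
REF = 
  [   1,   -1,   -1]
  [   0,    8,    9]
  [   0,    0, -1/8]
Pivot columns: 1, 2, 3 → 3 pivots.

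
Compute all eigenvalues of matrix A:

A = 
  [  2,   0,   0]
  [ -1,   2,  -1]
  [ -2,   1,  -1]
Characteristic polynomial: det(λI - A) = λ³ - 3λ² + λ + 2
Testing integer divisors of the constant term: p(2) = 0, so (λ - 2) is a factor:
p(λ) = (λ - 2)(λ² - λ - 1)
λ² - λ - 1 = 0  ⇒  λ = (1 ± √((-1)² - 4·(-1)))/2 = (1 ± √(5))/2
  = (1 + √5)/2,  (1 - √5)/2

λ = 2, (1 + √5)/2, (1 - √5)/2  (≈ 2, 1.618, -0.618)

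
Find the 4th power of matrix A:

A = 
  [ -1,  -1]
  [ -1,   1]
A² = A·A:
A²[1,1] = (-1)(-1) + (-1)(-1) = 2
A²[1,2] = (-1)(-1) + (-1)(1) = 0
A²[2,1] = (-1)(-1) + (1)(-1) = 0
A²[2,2] = (-1)(-1) + (1)(1) = 2
A² = 
  [  2,   0]
  [  0,   2]

A^3 = A^2·A:
A^3[1,1] = (2)(-1) + (0)(-1) = -2
A^3[1,2] = (2)(-1) + (0)(1) = -2
A^3[2,1] = (0)(-1) + (2)(-1) = -2
A^3[2,2] = (0)(-1) + (2)(1) = 2
A^3 = 
  [ -2,  -2]
  [ -2,   2]

A^4 = A^3·A:
A^4[1,1] = (-2)(-1) + (-2)(-1) = 4
A^4[1,2] = (-2)(-1) + (-2)(1) = 0
A^4[2,1] = (-2)(-1) + (2)(-1) = 0
A^4[2,2] = (-2)(-1) + (2)(1) = 4
A^4 = 
  [  4,   0]
  [  0,   4]

Therefore
A^4 = 
  [  4,   0]
  [  0,   4]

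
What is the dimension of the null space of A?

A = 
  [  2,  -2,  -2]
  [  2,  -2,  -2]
nullity(A) = 2

Row reduce:
R2 → R2 - (1)·R1
REF = 
  [  2,  -2,  -2]
  [  0,   0,   0]
Pivot columns: 1 → 1 pivot.
rank(A) = 1, so nullity(A) = 3 - 1 = 2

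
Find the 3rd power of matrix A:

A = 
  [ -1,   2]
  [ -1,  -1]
A^3 = 
  [  5,   2]
  [ -1,   5]

A² = A·A:
A²[1,1] = (-1)(-1) + (2)(-1) = -1
A²[1,2] = (-1)(2) + (2)(-1) = -4
A²[2,1] = (-1)(-1) + (-1)(-1) = 2
A²[2,2] = (-1)(2) + (-1)(-1) = -1
A² = 
  [ -1,  -4]
  [  2,  -1]

A^3 = A^2·A:
A^3[1,1] = (-1)(-1) + (-4)(-1) = 5
A^3[1,2] = (-1)(2) + (-4)(-1) = 2
A^3[2,1] = (2)(-1) + (-1)(-1) = -1
A^3[2,2] = (2)(2) + (-1)(-1) = 5
A^3 = 
  [  5,   2]
  [ -1,   5]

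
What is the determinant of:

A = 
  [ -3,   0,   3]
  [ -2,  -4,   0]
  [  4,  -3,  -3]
30

Cofactor expansion along row 1:
det(A) = (-3)·((-4)(-3) - (0)(-3)) - (0)·((-2)(-3) - (0)(4)) + (3)·((-2)(-3) - (-4)(4))
  = (-3)(12) - (0)(6) + (3)(22)
  = 30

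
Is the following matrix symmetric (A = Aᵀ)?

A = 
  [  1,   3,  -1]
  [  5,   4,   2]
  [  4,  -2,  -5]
No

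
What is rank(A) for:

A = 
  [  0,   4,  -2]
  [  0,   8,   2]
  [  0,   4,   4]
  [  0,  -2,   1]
Row reduce:
R2 → R2 - (2)·R1
R3 → R3 - (1)·R1
R4 → R4 + (1/2)·R1
R3 → R3 - (1)·R2
REF = 
  [  0,   4,  -2]
  [  0,   0,   6]
  [  0,   0,   0]
  [  0,   0,   0]
Pivot columns: 2, 3 → 2 pivots.

rank(A) = 2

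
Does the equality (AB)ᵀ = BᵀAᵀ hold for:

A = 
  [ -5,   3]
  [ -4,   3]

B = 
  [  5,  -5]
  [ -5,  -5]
Yes

(AB)ᵀ = 
  [-40, -35]
  [ 10,   5]

BᵀAᵀ = 
  [-40, -35]
  [ 10,   5]

Both sides are equal — this is the standard identity (AB)ᵀ = BᵀAᵀ, which holds for all A, B.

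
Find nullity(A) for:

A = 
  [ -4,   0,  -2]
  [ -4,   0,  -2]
nullity(A) = 2

Row reduce:
R2 → R2 - (1)·R1
REF = 
  [ -4,   0,  -2]
  [  0,   0,   0]
Pivot columns: 1 → 1 pivot.
rank(A) = 1, so nullity(A) = 3 - 1 = 2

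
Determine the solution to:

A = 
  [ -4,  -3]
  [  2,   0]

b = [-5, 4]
Row reduce the augmented matrix [A|b]:
R2 → R2 + (1/2)·R1
REF = 
  [  -4,   -3,   -5]
  [   0, -3/2,  3/2]

Back-substitution:
x₂ = (3/2) / (-3/2) = -1
x₁ = (-5 - (-3)(-1)) / (-4) = 2

x = [2, -1]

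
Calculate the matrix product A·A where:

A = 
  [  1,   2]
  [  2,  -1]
A² = A·A:
A²[1,1] = (1)(1) + (2)(2) = 5
A²[1,2] = (1)(2) + (2)(-1) = 0
A²[2,1] = (2)(1) + (-1)(2) = 0
A²[2,2] = (2)(2) + (-1)(-1) = 5
A² = 
  [  5,   0]
  [  0,   5]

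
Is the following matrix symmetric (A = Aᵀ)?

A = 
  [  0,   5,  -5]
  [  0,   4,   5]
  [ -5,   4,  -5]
No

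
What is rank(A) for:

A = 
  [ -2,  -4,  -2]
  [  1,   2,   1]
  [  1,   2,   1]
rank(A) = 1

Row reduce:
R2 → R2 + (1/2)·R1
R3 → R3 + (1/2)·R1
REF = 
  [ -2,  -4,  -2]
  [  0,   0,   0]
  [  0,   0,   0]
Pivot columns: 1 → 1 pivot.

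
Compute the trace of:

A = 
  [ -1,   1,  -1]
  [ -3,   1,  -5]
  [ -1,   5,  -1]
-1

tr(A) = -1 + 1 + -1 = -1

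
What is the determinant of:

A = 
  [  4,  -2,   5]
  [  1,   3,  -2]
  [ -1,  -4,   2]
-13

Cofactor expansion along row 1:
det(A) = (4)·((3)(2) - (-2)(-4)) - (-2)·((1)(2) - (-2)(-1)) + (5)·((1)(-4) - (3)(-1))
  = (4)(-2) - (-2)(0) + (5)(-1)
  = -13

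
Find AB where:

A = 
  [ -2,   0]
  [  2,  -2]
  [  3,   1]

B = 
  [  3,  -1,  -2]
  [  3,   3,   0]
A is 3×2 and B is 2×3, so AB is 3×3. Each entry is (row of A)·(column of B):
AB[1,1] = (-2)(3) + (0)(3) = -6
AB[1,2] = (-2)(-1) + (0)(3) = 2
AB[1,3] = (-2)(-2) + (0)(0) = 4
AB[2,1] = (2)(3) + (-2)(3) = 0
AB[2,2] = (2)(-1) + (-2)(3) = -8
AB[2,3] = (2)(-2) + (-2)(0) = -4
AB[3,1] = (3)(3) + (1)(3) = 12
AB[3,2] = (3)(-1) + (1)(3) = 0
AB[3,3] = (3)(-2) + (1)(0) = -6

AB = 
  [ -6,   2,   4]
  [  0,  -8,  -4]
  [ 12,   0,  -6]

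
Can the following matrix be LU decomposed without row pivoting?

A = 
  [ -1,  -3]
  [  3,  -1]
Yes.
A[1,1] = -1 ≠ 0, so Gaussian elimination proceeds without a row swap: multiplier ℓ₂₁ = (3)/(-1) = -3, and U[2,2] = -1 - (-3)(-3) = -10.
L = 
  [  1,   0]
  [ -3,   1]
U = 
  [ -1,  -3]
  [  0, -10]
Check row 2 of LU: [(-3)(-1), (-3)(-3) + (-10)] = [3, -1] = row 2 of A ✓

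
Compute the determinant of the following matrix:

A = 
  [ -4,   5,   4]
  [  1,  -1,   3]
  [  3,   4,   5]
Cofactor expansion along row 1:
det(A) = (-4)·((-1)(5) - (3)(4)) - (5)·((1)(5) - (3)(3)) + (4)·((1)(4) - (-1)(3))
  = (-4)(-17) - (5)(-4) + (4)(7)
  = 116

det(A) = 116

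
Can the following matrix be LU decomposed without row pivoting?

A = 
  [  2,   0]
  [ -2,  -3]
Yes.
A[1,1] = 2 ≠ 0, so Gaussian elimination proceeds without a row swap: multiplier ℓ₂₁ = (-2)/(2) = -1, and U[2,2] = -3 - (-1)(0) = -3.
L = 
  [  1,   0]
  [ -1,   1]
U = 
  [  2,   0]
  [  0,  -3]
Check row 2 of LU: [(-1)(2), (-1)(0) + (-3)] = [-2, -3] = row 2 of A ✓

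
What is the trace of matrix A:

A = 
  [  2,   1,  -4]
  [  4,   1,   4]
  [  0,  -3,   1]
4

tr(A) = 2 + 1 + 1 = 4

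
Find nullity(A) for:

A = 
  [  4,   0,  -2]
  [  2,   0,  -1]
nullity(A) = 2

Row reduce:
R2 → R2 - (1/2)·R1
REF = 
  [  4,   0,  -2]
  [  0,   0,   0]
Pivot columns: 1 → 1 pivot.
rank(A) = 1, so nullity(A) = 3 - 1 = 2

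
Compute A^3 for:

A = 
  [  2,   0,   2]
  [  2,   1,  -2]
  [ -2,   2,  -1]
A^3 = 
  [  4,   8, -10]
  [  6,   5,  22]
  [ 18, -14,  11]

A² = A·A:
A²[1,1] = (2)(2) + (0)(2) + (2)(-2) = 0
A²[1,2] = (2)(0) + (0)(1) + (2)(2) = 4
A²[1,3] = (2)(2) + (0)(-2) + (2)(-1) = 2
A²[2,1] = (2)(2) + (1)(2) + (-2)(-2) = 10
A²[2,2] = (2)(0) + (1)(1) + (-2)(2) = -3
A²[2,3] = (2)(2) + (1)(-2) + (-2)(-1) = 4
A²[3,1] = (-2)(2) + (2)(2) + (-1)(-2) = 2
A²[3,2] = (-2)(0) + (2)(1) + (-1)(2) = 0
A²[3,3] = (-2)(2) + (2)(-2) + (-1)(-1) = -7
A² = 
  [  0,   4,   2]
  [ 10,  -3,   4]
  [  2,   0,  -7]

A^3 = A^2·A:
A^3[1,1] = (0)(2) + (4)(2) + (2)(-2) = 4
A^3[1,2] = (0)(0) + (4)(1) + (2)(2) = 8
A^3[1,3] = (0)(2) + (4)(-2) + (2)(-1) = -10
A^3[2,1] = (10)(2) + (-3)(2) + (4)(-2) = 6
A^3[2,2] = (10)(0) + (-3)(1) + (4)(2) = 5
A^3[2,3] = (10)(2) + (-3)(-2) + (4)(-1) = 22
A^3[3,1] = (2)(2) + (0)(2) + (-7)(-2) = 18
A^3[3,2] = (2)(0) + (0)(1) + (-7)(2) = -14
A^3[3,3] = (2)(2) + (0)(-2) + (-7)(-1) = 11
A^3 = 
  [  4,   8, -10]
  [  6,   5,  22]
  [ 18, -14,  11]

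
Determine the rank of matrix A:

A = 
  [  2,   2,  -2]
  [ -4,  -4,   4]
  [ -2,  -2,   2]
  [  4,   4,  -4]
Row reduce:
R2 → R2 + (2)·R1
R3 → R3 + (1)·R1
R4 → R4 - (2)·R1
REF = 
  [  2,   2,  -2]
  [  0,   0,   0]
  [  0,   0,   0]
  [  0,   0,   0]
Pivot columns: 1 → 1 pivot.

rank(A) = 1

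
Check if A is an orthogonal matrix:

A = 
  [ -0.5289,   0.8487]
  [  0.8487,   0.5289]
Yes

AᵀA = 
  [  1,   0]
  [  0,   1]
≈ I (equal to I up to the 4-dp rounding of the entries)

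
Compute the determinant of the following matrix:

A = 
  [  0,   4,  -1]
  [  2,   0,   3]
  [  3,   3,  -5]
Cofactor expansion along row 1:
det(A) = (0)·((0)(-5) - (3)(3)) - (4)·((2)(-5) - (3)(3)) + (-1)·((2)(3) - (0)(3))
  = (0)(-9) - (4)(-19) + (-1)(6)
  = 70

det(A) = 70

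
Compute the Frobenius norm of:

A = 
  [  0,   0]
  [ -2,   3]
||A||_F = 3.606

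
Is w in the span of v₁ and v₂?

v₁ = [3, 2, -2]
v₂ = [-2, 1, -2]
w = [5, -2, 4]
No

Form the augmented matrix and row-reduce:
[v₁|v₂|w] = 
  [  3,  -2,   5]
  [  2,   1,  -2]
  [ -2,  -2,   4]
R2 → R2 - (2/3)·R1
R3 → R3 + (2/3)·R1
R3 → R3 + (10/7)·R2
REF = 
  [    3,    -2,     5]
  [    0,   7/3, -16/3]
  [    0,     0,  -2/7]

Row 3 reads [0 0 | -2/7], i.e. 0 = -2/7, so the system is inconsistent and w ∉ span{v₁, v₂}.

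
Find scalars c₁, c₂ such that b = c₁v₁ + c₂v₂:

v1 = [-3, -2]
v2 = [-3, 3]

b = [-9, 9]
c1 = 0, c2 = 3

b = 0·v1 + 3·v2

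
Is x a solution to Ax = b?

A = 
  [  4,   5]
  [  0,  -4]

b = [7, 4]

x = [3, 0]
No

Ax = [12, 0] ≠ b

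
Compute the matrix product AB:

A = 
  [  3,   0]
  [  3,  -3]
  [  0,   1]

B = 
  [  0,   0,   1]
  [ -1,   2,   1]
A is 3×2 and B is 2×3, so AB is 3×3. Each entry is (row of A)·(column of B):
AB[1,1] = (3)(0) + (0)(-1) = 0
AB[1,2] = (3)(0) + (0)(2) = 0
AB[1,3] = (3)(1) + (0)(1) = 3
AB[2,1] = (3)(0) + (-3)(-1) = 3
AB[2,2] = (3)(0) + (-3)(2) = -6
AB[2,3] = (3)(1) + (-3)(1) = 0
AB[3,1] = (0)(0) + (1)(-1) = -1
AB[3,2] = (0)(0) + (1)(2) = 2
AB[3,3] = (0)(1) + (1)(1) = 1

AB = 
  [  0,   0,   3]
  [  3,  -6,   0]
  [ -1,   2,   1]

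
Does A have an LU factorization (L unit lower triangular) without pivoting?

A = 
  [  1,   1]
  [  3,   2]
Yes.
A[1,1] = 1 ≠ 0, so Gaussian elimination proceeds without a row swap: multiplier ℓ₂₁ = (3)/(1) = 3, and U[2,2] = 2 - (3)(1) = -1.
L = 
  [  1,   0]
  [  3,   1]
U = 
  [  1,   1]
  [  0,  -1]
Check row 2 of LU: [(3)(1), (3)(1) + (-1)] = [3, 2] = row 2 of A ✓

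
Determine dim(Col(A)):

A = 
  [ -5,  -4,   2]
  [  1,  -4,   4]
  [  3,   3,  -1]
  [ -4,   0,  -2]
Row reduce:
R2 → R2 + (1/5)·R1
R3 → R3 + (3/5)·R1
R4 → R4 - (4/5)·R1
R3 → R3 + (1/8)·R2
R4 → R4 + (2/3)·R2
R4 → R4 + (8/9)·R3
REF = 
  [   -5,    -4,     2]
  [    0, -24/5,  22/5]
  [    0,     0,   3/4]
  [    0,     0,     0]
Pivot columns: 1, 2, 3 → 3 pivots.
dim(Col(A)) = number of pivot columns = 3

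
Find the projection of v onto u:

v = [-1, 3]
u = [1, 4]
v·u = (-1)(1) + (3)(4) = 11
u·u = (1)² + (4)² = 17
proj_u(v) = (v·u / u·u) × u = (11/17) × u

proj_u(v) = [11/17, 44/17]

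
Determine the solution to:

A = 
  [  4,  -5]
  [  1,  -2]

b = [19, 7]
Row reduce the augmented matrix [A|b]:
R2 → R2 - (1/4)·R1
REF = 
  [   4,   -5,   19]
  [   0, -3/4,  9/4]

Back-substitution:
x₂ = (9/4) / (-3/4) = -3
x₁ = (19 - (-5)(-3)) / 4 = 1

x = [1, -3]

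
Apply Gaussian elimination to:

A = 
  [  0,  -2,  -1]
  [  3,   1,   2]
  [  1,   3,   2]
Row operations:
Swap R1 ↔ R2
R3 → R3 - (1/3)·R1
R3 → R3 + (4/3)·R2

Resulting echelon form:
REF = 
  [  3,   1,   2]
  [  0,  -2,  -1]
  [  0,   0,   0]

Rank = 2 (number of non-zero pivot rows).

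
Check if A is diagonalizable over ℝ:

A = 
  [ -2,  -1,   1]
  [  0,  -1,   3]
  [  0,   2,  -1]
Yes

Characteristic polynomial: det(λI - A) = λ³ + 4λ² - λ - 10
Testing integer divisors of the constant term: p(-2) = 0, so (λ + 2) is a factor:
p(λ) = (λ + 2)(λ² + 2λ - 5)
λ² + 2λ - 5 = 0  ⇒  λ = (-2 ± √((2)² - 4·(-5)))/2 = (-2 ± √(24))/2
  = -1 + √6,  -1 - √6
Eigenvalues: -2, -1 + √6, -1 - √6  (≈ -2, 1.449, -3.449)
The two irrational eigenvalues are distinct (simple), so each has alg. mult. = geom. mult. = 1.
λ=-2: alg. mult. = 1, geom. mult. = 3 - rank(A - (-2)I) = 3 - 2 = 1
Sum of geometric multiplicities equals n, so A has n independent eigenvectors.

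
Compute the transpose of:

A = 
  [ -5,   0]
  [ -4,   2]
Aᵀ = 
  [ -5,  -4]
  [  0,   2]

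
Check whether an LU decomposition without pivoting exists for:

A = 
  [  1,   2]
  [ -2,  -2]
Yes.
A[1,1] = 1 ≠ 0, so Gaussian elimination proceeds without a row swap: multiplier ℓ₂₁ = (-2)/(1) = -2, and U[2,2] = -2 - (-2)(2) = 2.
L = 
  [  1,   0]
  [ -2,   1]
U = 
  [  1,   2]
  [  0,   2]
Check row 2 of LU: [(-2)(1), (-2)(2) + 2] = [-2, -2] = row 2 of A ✓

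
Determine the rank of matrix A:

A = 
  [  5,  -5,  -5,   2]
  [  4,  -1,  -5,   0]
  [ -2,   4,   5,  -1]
Row reduce:
R2 → R2 - (4/5)·R1
R3 → R3 + (2/5)·R1
R3 → R3 - (2/3)·R2
REF = 
  [    5,    -5,    -5,     2]
  [    0,     3,    -1,  -8/5]
  [    0,     0,  11/3, 13/15]
Pivot columns: 1, 2, 3 → 3 pivots.

rank(A) = 3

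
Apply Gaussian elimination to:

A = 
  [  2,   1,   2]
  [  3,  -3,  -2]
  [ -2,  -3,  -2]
Row operations:
R2 → R2 - (3/2)·R1
R3 → R3 + (1)·R1
R3 → R3 - (4/9)·R2

Resulting echelon form:
REF = 
  [   2,    1,    2]
  [   0, -9/2,   -5]
  [   0,    0, 20/9]

Rank = 3 (number of non-zero pivot rows).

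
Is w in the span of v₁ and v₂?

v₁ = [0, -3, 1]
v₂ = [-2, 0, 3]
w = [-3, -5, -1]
No

Form the augmented matrix and row-reduce:
[v₁|v₂|w] = 
  [  0,  -2,  -3]
  [ -3,   0,  -5]
  [  1,   3,  -1]
Swap R1 ↔ R2
R3 → R3 + (1/3)·R1
R3 → R3 + (3/2)·R2
REF = 
  [   -3,     0,    -5]
  [    0,    -2,    -3]
  [    0,     0, -43/6]

Row 3 reads [0 0 | -43/6], i.e. 0 = -43/6, so the system is inconsistent and w ∉ span{v₁, v₂}.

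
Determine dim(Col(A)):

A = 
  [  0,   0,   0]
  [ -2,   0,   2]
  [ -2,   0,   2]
Row reduce:
Swap R1 ↔ R2
R3 → R3 - (1)·R1
REF = 
  [ -2,   0,   2]
  [  0,   0,   0]
  [  0,   0,   0]
Pivot columns: 1 → 1 pivot.
dim(Col(A)) = number of pivot columns = 1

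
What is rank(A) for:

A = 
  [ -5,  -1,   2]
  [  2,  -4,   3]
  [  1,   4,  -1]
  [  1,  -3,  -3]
Row reduce:
R2 → R2 + (2/5)·R1
R3 → R3 + (1/5)·R1
R4 → R4 + (1/5)·R1
R3 → R3 + (19/22)·R2
R4 → R4 - (8/11)·R2
R4 → R4 + (2)·R3
REF = 
  [   -5,    -1,     2]
  [    0, -22/5,  19/5]
  [    0,     0, 59/22]
  [    0,     0,     0]
Pivot columns: 1, 2, 3 → 3 pivots.

rank(A) = 3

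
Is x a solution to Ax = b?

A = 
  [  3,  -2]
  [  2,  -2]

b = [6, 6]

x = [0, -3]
Yes

Ax = [6, 6] = b ✓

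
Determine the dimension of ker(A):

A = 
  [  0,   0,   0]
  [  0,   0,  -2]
nullity(A) = 2

Row reduce:
Swap R1 ↔ R2
REF = 
  [  0,   0,  -2]
  [  0,   0,   0]
Pivot columns: 3 → 1 pivot.
rank(A) = 1, so nullity(A) = 3 - 1 = 2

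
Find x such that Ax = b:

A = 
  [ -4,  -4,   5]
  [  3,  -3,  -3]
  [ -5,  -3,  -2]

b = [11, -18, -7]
Row reduce the augmented matrix [A|b]:
R2 → R2 + (3/4)·R1
R3 → R3 - (5/4)·R1
R3 → R3 + (1/3)·R2
REF = 
  [   -4,    -4,     5,    11]
  [    0,    -6,   3/4, -39/4]
  [    0,     0,    -8,   -24]

Back-substitution:
x₃ = (-24) / (-8) = 3
x₂ = (-39/4 - (3/4)(3)) / (-6) = 2
x₁ = (11 - (-4)(2) - (5)(3)) / (-4) = -1

x = [-1, 2, 3]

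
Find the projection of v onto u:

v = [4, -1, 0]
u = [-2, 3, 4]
v·u = (4)(-2) + (-1)(3) + (0)(4) = -11
u·u = (-2)² + (3)² + (4)² = 29
proj_u(v) = (v·u / u·u) × u = (-11/29) × u

proj_u(v) = [22/29, -33/29, -44/29]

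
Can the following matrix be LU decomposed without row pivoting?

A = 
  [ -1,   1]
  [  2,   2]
Yes.
A[1,1] = -1 ≠ 0, so Gaussian elimination proceeds without a row swap: multiplier ℓ₂₁ = (2)/(-1) = -2, and U[2,2] = 2 - (-2)(1) = 4.
L = 
  [  1,   0]
  [ -2,   1]
U = 
  [ -1,   1]
  [  0,   4]
Check row 2 of LU: [(-2)(-1), (-2)(1) + 4] = [2, 2] = row 2 of A ✓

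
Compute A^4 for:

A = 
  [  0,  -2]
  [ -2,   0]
A² = A·A:
A²[1,1] = (0)(0) + (-2)(-2) = 4
A²[1,2] = (0)(-2) + (-2)(0) = 0
A²[2,1] = (-2)(0) + (0)(-2) = 0
A²[2,2] = (-2)(-2) + (0)(0) = 4
A² = 
  [  4,   0]
  [  0,   4]

A^3 = A^2·A:
A^3[1,1] = (4)(0) + (0)(-2) = 0
A^3[1,2] = (4)(-2) + (0)(0) = -8
A^3[2,1] = (0)(0) + (4)(-2) = -8
A^3[2,2] = (0)(-2) + (4)(0) = 0
A^3 = 
  [  0,  -8]
  [ -8,   0]

A^4 = A^3·A:
A^4[1,1] = (0)(0) + (-8)(-2) = 16
A^4[1,2] = (0)(-2) + (-8)(0) = 0
A^4[2,1] = (-8)(0) + (0)(-2) = 0
A^4[2,2] = (-8)(-2) + (0)(0) = 16
A^4 = 
  [ 16,   0]
  [  0,  16]

Therefore
A^4 = 
  [ 16,   0]
  [  0,  16]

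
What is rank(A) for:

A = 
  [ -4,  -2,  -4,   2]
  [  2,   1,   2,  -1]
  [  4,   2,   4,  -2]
rank(A) = 1

Row reduce:
R2 → R2 + (1/2)·R1
R3 → R3 + (1)·R1
REF = 
  [ -4,  -2,  -4,   2]
  [  0,   0,   0,   0]
  [  0,   0,   0,   0]
Pivot columns: 1 → 1 pivot.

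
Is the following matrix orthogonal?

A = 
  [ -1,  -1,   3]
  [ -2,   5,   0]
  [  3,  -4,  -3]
No

AᵀA = 
  [ 14, -21, -12]
  [-21,  42,   9]
  [-12,   9,  18]
≠ I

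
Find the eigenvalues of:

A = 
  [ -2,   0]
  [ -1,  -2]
λ = -2, -2

tr(A) = -4, det(A) = 4
Characteristic polynomial: λ² - tr(A)λ + det(A) = λ² + 4λ + 4
λ² + 4λ + 4 = (λ + 2)²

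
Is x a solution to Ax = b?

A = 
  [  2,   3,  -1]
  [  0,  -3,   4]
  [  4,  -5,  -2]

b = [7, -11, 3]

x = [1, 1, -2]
Yes

Ax = [7, -11, 3] = b ✓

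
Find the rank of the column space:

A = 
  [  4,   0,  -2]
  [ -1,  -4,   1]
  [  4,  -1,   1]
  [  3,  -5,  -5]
dim(Col(A)) = 3

Row reduce:
R2 → R2 + (1/4)·R1
R3 → R3 - (1)·R1
R4 → R4 - (3/4)·R1
R3 → R3 - (1/4)·R2
R4 → R4 - (5/4)·R2
R4 → R4 + (33/23)·R3
REF = 
  [   4,    0,   -2]
  [   0,   -4,  1/2]
  [   0,    0, 23/8]
  [   0,    0,    0]
Pivot columns: 1, 2, 3 → 3 pivots.
dim(Col(A)) = number of pivot columns = 3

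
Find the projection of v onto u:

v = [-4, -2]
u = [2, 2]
proj_u(v) = [-3, -3]

v·u = (-4)(2) + (-2)(2) = -12
u·u = (2)² + (2)² = 8
proj_u(v) = (v·u / u·u) × u = (-12/8) × u = (-3/2) × u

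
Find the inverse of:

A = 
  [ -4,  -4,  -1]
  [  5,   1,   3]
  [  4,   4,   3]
det(A) = (-4)·((1)(3) - (3)(4)) - (-4)·((5)(3) - (3)(4)) + (-1)·((5)(4) - (1)(4))
  = (-4)(-9) - (-4)(3) + (-1)(16)
  = 32
det(A) = 32 ≠ 0, so A is invertible.

Cofactors Cᵢⱼ = (-1)ⁱ⁺ʲ·Mᵢⱼ:
C = 
  [ -9,  -3,  16]
  [  8,  -8,   0]
  [-11,   7,  16]

adj(A) = Cᵀ:
adj(A) = 
  [ -9,   8, -11]
  [ -3,  -8,   7]
  [ 16,   0,  16]

A⁻¹ = (1/32) · adj(A):
A⁻¹ = 
  [ -9/32,    1/4, -11/32]
  [ -3/32,   -1/4,   7/32]
  [   1/2,      0,    1/2]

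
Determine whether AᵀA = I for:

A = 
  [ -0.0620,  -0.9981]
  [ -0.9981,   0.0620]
Yes

AᵀA = 
  [  1,   0]
  [  0,   1]
≈ I (equal to I up to the 4-dp rounding of the entries)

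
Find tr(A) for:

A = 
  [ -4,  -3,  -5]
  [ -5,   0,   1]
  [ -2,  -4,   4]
0

tr(A) = -4 + 0 + 4 = 0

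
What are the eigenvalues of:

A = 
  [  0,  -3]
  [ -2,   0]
tr(A) = 0, det(A) = -6
Characteristic polynomial: λ² - tr(A)λ + det(A) = λ² - 6
λ² - 6 = 0  ⇒  λ = (0 ± √((0)² - 4·(-6)))/2 = (0 ± √(24))/2
  = √6,  -√6

λ = √6, -√6  (≈ 2.449, -2.449)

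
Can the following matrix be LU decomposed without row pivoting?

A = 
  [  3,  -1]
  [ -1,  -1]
Yes.
A[1,1] = 3 ≠ 0, so Gaussian elimination proceeds without a row swap: multiplier ℓ₂₁ = (-1)/(3) = -1/3, and U[2,2] = -1 - (-1/3)(-1) = -4/3.
L = 
  [   1,    0]
  [-1/3,    1]
U = 
  [   3,   -1]
  [   0, -4/3]
Check row 2 of LU: [(-1/3)(3), (-1/3)(-1) + (-4/3)] = [-1, -1] = row 2 of A ✓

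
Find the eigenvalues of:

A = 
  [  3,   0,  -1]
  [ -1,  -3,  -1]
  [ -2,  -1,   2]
Characteristic polynomial: det(λI - A) = λ³ - 2λ² - 12λ + 16
Testing integer divisors of the constant term: p(4) = 0, so (λ - 4) is a factor:
p(λ) = (λ - 4)(λ² + 2λ - 4)
λ² + 2λ - 4 = 0  ⇒  λ = (-2 ± √((2)² - 4·(-4)))/2 = (-2 ± √(20))/2
  = -1 + √5,  -1 - √5

λ = 4, -1 + √5, -1 - √5  (≈ 4, 1.236, -3.236)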